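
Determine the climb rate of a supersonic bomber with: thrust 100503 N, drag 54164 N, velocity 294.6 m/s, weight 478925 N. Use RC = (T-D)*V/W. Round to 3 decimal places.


Step 1: Excess thrust = T - D = 100503 - 54164 = 46339 N
Step 2: Excess power = 46339 * 294.6 = 13651469.4 W
Step 3: RC = 13651469.4 / 478925 = 28.504 m/s

28.504


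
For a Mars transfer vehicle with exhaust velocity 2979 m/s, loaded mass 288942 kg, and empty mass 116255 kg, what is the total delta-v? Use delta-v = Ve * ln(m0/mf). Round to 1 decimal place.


Step 1: Mass ratio m0/mf = 288942 / 116255 = 2.485416
Step 2: ln(2.485416) = 0.91044
Step 3: delta-v = 2979 * 0.91044 = 2712.2 m/s

2712.2


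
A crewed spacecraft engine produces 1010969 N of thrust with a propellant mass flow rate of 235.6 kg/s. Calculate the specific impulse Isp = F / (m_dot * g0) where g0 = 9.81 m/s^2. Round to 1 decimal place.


Step 1: m_dot * g0 = 235.6 * 9.81 = 2311.24
Step 2: Isp = 1010969 / 2311.24 = 437.4 s

437.4


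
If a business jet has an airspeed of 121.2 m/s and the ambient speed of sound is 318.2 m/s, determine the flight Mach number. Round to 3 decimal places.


Step 1: M = V / a = 121.2 / 318.2
Step 2: M = 0.381

0.381


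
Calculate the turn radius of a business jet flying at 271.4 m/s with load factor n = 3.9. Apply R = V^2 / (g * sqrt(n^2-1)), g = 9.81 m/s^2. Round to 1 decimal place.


Step 1: V^2 = 271.4^2 = 73657.96
Step 2: n^2 - 1 = 3.9^2 - 1 = 14.21
Step 3: sqrt(14.21) = 3.769615
Step 4: R = 73657.96 / (9.81 * 3.769615) = 1991.8 m

1991.8


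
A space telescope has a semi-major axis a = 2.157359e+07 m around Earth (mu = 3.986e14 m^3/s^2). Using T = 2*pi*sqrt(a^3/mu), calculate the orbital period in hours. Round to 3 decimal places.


Step 1: a^3 / mu = 1.004078e+22 / 3.986e14 = 2.519010e+07
Step 2: sqrt(2.519010e+07) = 5018.9744 s
Step 3: T = 2*pi * 5018.9744 = 31535.15 s
Step 4: T in hours = 31535.15 / 3600 = 8.760 hours

8.760


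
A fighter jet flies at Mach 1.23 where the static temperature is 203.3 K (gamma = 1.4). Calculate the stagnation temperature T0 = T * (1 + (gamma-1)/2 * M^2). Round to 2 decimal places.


Step 1: (gamma-1)/2 = 0.2
Step 2: M^2 = 1.5129
Step 3: 1 + 0.2 * 1.5129 = 1.30258
Step 4: T0 = 203.3 * 1.30258 = 264.81 K

264.81


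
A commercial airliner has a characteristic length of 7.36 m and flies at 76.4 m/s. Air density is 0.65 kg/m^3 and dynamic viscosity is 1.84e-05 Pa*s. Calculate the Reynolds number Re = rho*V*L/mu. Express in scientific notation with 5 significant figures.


Step 1: Numerator = rho * V * L = 0.65 * 76.4 * 7.36 = 365.4976
Step 2: Re = 365.4976 / 1.84e-05
Step 3: Re = 1.9864e+07

1.9864e+07


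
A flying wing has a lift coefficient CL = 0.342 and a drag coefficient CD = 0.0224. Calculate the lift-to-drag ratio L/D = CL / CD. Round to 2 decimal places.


Step 1: L/D = CL / CD = 0.342 / 0.0224
Step 2: L/D = 15.27

15.27


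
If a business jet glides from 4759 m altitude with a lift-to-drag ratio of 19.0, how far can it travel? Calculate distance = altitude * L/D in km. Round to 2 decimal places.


Step 1: Glide distance = altitude * L/D = 4759 * 19.0 = 90421.0 m
Step 2: Convert to km: 90421.0 / 1000 = 90.42 km

90.42


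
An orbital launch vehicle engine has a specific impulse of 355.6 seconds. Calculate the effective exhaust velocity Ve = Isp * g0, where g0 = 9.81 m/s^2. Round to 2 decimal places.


Step 1: Ve = Isp * g0 = 355.6 * 9.81
Step 2: Ve = 3488.44 m/s

3488.44


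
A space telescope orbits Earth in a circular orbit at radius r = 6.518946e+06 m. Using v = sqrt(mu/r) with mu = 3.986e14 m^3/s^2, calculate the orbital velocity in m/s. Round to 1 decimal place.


Step 1: mu / r = 3.986e14 / 6.518946e+06 = 61144853.7846
Step 2: v = sqrt(61144853.7846) = 7819.5 m/s

7819.5


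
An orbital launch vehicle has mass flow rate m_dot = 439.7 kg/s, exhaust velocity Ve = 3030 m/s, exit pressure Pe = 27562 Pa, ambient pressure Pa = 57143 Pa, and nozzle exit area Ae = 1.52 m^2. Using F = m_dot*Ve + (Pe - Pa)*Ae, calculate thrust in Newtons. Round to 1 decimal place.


Step 1: Momentum thrust = m_dot * Ve = 439.7 * 3030 = 1332291.0 N
Step 2: Pressure thrust = (Pe - Pa) * Ae = (27562 - 57143) * 1.52 = -44963.12 N
Step 3: Total thrust F = 1332291.0 + -44963.12 = 1287327.9 N

1287327.9


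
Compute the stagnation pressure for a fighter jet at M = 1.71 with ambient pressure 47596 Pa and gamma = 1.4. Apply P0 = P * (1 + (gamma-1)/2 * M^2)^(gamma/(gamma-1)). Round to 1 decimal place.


Step 1: (gamma-1)/2 * M^2 = 0.2 * 2.9241 = 0.58482
Step 2: 1 + 0.58482 = 1.58482
Step 3: Exponent gamma/(gamma-1) = 3.5
Step 4: P0 = 47596 * 1.58482^3.5 = 238506.5 Pa

238506.5


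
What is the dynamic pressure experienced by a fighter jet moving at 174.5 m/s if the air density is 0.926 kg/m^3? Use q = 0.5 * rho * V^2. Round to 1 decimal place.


Step 1: V^2 = 174.5^2 = 30450.25
Step 2: q = 0.5 * 0.926 * 30450.25
Step 3: q = 14098.5 Pa

14098.5


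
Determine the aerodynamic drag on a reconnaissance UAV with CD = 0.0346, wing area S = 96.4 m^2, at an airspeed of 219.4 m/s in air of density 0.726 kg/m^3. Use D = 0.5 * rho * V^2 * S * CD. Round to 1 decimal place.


Step 1: Dynamic pressure q = 0.5 * 0.726 * 219.4^2 = 17473.4987 Pa
Step 2: Drag D = q * S * CD = 17473.4987 * 96.4 * 0.0346
Step 3: D = 58281.8 N

58281.8


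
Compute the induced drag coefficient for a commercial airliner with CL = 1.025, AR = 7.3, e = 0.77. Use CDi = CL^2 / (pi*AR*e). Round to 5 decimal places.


Step 1: CL^2 = 1.025^2 = 1.050625
Step 2: pi * AR * e = 3.14159 * 7.3 * 0.77 = 17.658892
Step 3: CDi = 1.050625 / 17.658892 = 0.05950

0.05950


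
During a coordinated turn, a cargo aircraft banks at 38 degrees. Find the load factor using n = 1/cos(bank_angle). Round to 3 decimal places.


Step 1: Convert 38 degrees to radians = 0.663225
Step 2: cos(38 deg) = 0.788011
Step 3: n = 1 / 0.788011 = 1.269

1.269


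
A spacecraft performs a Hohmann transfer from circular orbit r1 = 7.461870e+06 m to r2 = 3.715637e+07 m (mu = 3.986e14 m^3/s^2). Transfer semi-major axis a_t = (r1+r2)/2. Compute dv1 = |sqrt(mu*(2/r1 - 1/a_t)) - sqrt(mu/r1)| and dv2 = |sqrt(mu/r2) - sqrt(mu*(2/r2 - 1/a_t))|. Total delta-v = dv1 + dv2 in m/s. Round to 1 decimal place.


Step 1: Transfer semi-major axis a_t = (7.461870e+06 + 3.715637e+07) / 2 = 2.230912e+07 m
Step 2: v1 (circular at r1) = sqrt(mu/r1) = 7308.78 m/s
Step 3: v_t1 = sqrt(mu*(2/r1 - 1/a_t)) = 9432.36 m/s
Step 4: dv1 = |9432.36 - 7308.78| = 2123.58 m/s
Step 5: v2 (circular at r2) = 3275.31 m/s, v_t2 = 1894.24 m/s
Step 6: dv2 = |3275.31 - 1894.24| = 1381.07 m/s
Step 7: Total delta-v = 2123.58 + 1381.07 = 3504.6 m/s

3504.6


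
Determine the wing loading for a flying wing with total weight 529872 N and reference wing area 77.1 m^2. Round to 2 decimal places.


Step 1: Wing loading = W / S = 529872 / 77.1
Step 2: Wing loading = 6872.53 N/m^2

6872.53


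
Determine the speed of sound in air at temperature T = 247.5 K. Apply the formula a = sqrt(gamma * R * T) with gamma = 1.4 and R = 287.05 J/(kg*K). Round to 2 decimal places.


Step 1: gamma * R * T = 1.4 * 287.05 * 247.5 = 99462.825
Step 2: a = sqrt(99462.825) = 315.38 m/s

315.38


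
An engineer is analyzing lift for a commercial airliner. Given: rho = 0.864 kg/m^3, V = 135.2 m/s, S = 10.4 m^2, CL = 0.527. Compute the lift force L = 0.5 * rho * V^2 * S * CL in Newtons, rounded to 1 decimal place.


Step 1: Calculate dynamic pressure q = 0.5 * 0.864 * 135.2^2 = 0.5 * 0.864 * 18279.04 = 7896.5453 Pa
Step 2: Multiply by wing area and lift coefficient: L = 7896.5453 * 10.4 * 0.527
Step 3: L = 82124.0709 * 0.527 = 43279.4 N

43279.4


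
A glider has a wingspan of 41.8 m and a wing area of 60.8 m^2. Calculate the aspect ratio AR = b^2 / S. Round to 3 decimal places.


Step 1: b^2 = 41.8^2 = 1747.24
Step 2: AR = 1747.24 / 60.8 = 28.738

28.738


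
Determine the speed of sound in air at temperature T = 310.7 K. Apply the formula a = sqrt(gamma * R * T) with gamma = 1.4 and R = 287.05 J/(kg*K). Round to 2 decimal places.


Step 1: gamma * R * T = 1.4 * 287.05 * 310.7 = 124861.009
Step 2: a = sqrt(124861.009) = 353.36 m/s

353.36


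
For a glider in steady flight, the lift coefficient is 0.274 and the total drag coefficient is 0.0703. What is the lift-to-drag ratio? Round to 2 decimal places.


Step 1: L/D = CL / CD = 0.274 / 0.0703
Step 2: L/D = 3.90

3.90


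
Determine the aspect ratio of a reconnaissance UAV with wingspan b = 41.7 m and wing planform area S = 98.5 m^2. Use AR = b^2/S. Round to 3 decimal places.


Step 1: b^2 = 41.7^2 = 1738.89
Step 2: AR = 1738.89 / 98.5 = 17.654

17.654


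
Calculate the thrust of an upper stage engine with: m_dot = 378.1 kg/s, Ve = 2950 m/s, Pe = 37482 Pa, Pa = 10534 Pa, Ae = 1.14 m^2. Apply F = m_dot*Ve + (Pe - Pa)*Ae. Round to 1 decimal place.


Step 1: Momentum thrust = m_dot * Ve = 378.1 * 2950 = 1115395.0 N
Step 2: Pressure thrust = (Pe - Pa) * Ae = (37482 - 10534) * 1.14 = 30720.72 N
Step 3: Total thrust F = 1115395.0 + 30720.72 = 1146115.7 N

1146115.7


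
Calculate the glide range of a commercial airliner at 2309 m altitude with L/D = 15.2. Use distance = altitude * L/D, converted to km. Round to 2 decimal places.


Step 1: Glide distance = altitude * L/D = 2309 * 15.2 = 35096.8 m
Step 2: Convert to km: 35096.8 / 1000 = 35.10 km

35.10


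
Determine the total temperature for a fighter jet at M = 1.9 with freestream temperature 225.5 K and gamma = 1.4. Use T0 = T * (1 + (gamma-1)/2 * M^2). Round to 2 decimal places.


Step 1: (gamma-1)/2 = 0.2
Step 2: M^2 = 3.61
Step 3: 1 + 0.2 * 3.61 = 1.722
Step 4: T0 = 225.5 * 1.722 = 388.31 K

388.31


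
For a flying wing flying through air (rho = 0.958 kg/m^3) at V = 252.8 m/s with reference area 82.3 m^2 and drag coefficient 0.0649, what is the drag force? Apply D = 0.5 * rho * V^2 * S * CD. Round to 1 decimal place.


Step 1: Dynamic pressure q = 0.5 * 0.958 * 252.8^2 = 30611.8554 Pa
Step 2: Drag D = q * S * CD = 30611.8554 * 82.3 * 0.0649
Step 3: D = 163506.2 N

163506.2


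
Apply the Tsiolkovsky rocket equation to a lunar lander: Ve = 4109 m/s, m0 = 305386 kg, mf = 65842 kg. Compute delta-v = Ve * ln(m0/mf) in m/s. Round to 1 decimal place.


Step 1: Mass ratio m0/mf = 305386 / 65842 = 4.638164
Step 2: ln(4.638164) = 1.534319
Step 3: delta-v = 4109 * 1.534319 = 6304.5 m/s

6304.5


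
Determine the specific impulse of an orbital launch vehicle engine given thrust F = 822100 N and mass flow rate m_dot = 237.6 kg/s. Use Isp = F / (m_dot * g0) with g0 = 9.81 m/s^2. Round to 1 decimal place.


Step 1: m_dot * g0 = 237.6 * 9.81 = 2330.86
Step 2: Isp = 822100 / 2330.86 = 352.7 s

352.7


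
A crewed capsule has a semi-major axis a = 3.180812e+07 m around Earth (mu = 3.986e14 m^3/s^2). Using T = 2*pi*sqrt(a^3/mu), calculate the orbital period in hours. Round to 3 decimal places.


Step 1: a^3 / mu = 3.218207e+22 / 3.986e14 = 8.073776e+07
Step 2: sqrt(8.073776e+07) = 8985.4194 s
Step 3: T = 2*pi * 8985.4194 = 56457.06 s
Step 4: T in hours = 56457.06 / 3600 = 15.683 hours

15.683


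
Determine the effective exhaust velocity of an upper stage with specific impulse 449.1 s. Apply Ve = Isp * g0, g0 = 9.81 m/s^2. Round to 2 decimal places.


Step 1: Ve = Isp * g0 = 449.1 * 9.81
Step 2: Ve = 4405.67 m/s

4405.67


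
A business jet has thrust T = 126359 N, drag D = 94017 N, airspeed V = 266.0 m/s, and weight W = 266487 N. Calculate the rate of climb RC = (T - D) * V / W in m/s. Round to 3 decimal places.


Step 1: Excess thrust = T - D = 126359 - 94017 = 32342 N
Step 2: Excess power = 32342 * 266.0 = 8602972.0 W
Step 3: RC = 8602972.0 / 266487 = 32.283 m/s

32.283


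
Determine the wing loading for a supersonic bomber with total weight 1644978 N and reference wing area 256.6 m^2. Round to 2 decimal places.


Step 1: Wing loading = W / S = 1644978 / 256.6
Step 2: Wing loading = 6410.67 N/m^2

6410.67


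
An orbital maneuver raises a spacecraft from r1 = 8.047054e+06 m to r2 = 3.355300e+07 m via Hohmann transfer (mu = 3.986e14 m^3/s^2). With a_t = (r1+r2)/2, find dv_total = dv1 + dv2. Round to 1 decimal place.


Step 1: Transfer semi-major axis a_t = (8.047054e+06 + 3.355300e+07) / 2 = 2.080003e+07 m
Step 2: v1 (circular at r1) = sqrt(mu/r1) = 7038.02 m/s
Step 3: v_t1 = sqrt(mu*(2/r1 - 1/a_t)) = 8938.9 m/s
Step 4: dv1 = |8938.9 - 7038.02| = 1900.88 m/s
Step 5: v2 (circular at r2) = 3446.7 m/s, v_t2 = 2143.83 m/s
Step 6: dv2 = |3446.7 - 2143.83| = 1302.87 m/s
Step 7: Total delta-v = 1900.88 + 1302.87 = 3203.8 m/s

3203.8


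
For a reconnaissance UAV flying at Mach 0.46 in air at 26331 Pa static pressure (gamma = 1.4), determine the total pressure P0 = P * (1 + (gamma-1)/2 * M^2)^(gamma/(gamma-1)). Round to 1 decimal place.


Step 1: (gamma-1)/2 * M^2 = 0.2 * 0.2116 = 0.04232
Step 2: 1 + 0.04232 = 1.04232
Step 3: Exponent gamma/(gamma-1) = 3.5
Step 4: P0 = 26331 * 1.04232^3.5 = 30441.9 Pa

30441.9


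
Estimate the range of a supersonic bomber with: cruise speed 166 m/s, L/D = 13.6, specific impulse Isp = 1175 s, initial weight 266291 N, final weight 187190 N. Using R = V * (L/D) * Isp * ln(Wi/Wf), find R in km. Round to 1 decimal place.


Step 1: Coefficient = V * (L/D) * Isp = 166 * 13.6 * 1175 = 2652680.0 m
Step 2: Wi/Wf = 266291 / 187190 = 1.422571
Step 3: ln(1.422571) = 0.352466
Step 4: R = 2652680.0 * 0.352466 = 934978.3 m = 935.0 km

935.0


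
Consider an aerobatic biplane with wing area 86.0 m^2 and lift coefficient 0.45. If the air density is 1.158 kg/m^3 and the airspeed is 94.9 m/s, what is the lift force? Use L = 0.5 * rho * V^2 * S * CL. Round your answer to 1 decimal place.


Step 1: Calculate dynamic pressure q = 0.5 * 1.158 * 94.9^2 = 0.5 * 1.158 * 9006.01 = 5214.4798 Pa
Step 2: Multiply by wing area and lift coefficient: L = 5214.4798 * 86.0 * 0.45
Step 3: L = 448445.2619 * 0.45 = 201800.4 N

201800.4


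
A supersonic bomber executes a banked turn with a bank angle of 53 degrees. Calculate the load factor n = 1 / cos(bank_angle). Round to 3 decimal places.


Step 1: Convert 53 degrees to radians = 0.925025
Step 2: cos(53 deg) = 0.601815
Step 3: n = 1 / 0.601815 = 1.662

1.662


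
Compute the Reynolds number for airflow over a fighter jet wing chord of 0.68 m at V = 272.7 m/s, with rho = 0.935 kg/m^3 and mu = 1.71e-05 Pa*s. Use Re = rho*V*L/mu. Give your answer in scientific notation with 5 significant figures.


Step 1: Numerator = rho * V * L = 0.935 * 272.7 * 0.68 = 173.38266
Step 2: Re = 173.38266 / 1.71e-05
Step 3: Re = 1.0139e+07

1.0139e+07


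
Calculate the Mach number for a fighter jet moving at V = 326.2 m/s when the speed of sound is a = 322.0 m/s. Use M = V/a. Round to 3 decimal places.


Step 1: M = V / a = 326.2 / 322.0
Step 2: M = 1.013

1.013


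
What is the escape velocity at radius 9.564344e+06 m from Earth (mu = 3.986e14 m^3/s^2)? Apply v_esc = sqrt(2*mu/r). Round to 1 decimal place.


Step 1: 2*mu/r = 2 * 3.986e14 / 9.564344e+06 = 83351247.0902
Step 2: v_esc = sqrt(83351247.0902) = 9129.7 m/s

9129.7


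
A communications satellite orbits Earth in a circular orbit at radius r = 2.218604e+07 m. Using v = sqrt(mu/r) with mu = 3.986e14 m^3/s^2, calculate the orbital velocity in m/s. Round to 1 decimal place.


Step 1: mu / r = 3.986e14 / 2.218604e+07 = 17966252.6526
Step 2: v = sqrt(17966252.6526) = 4238.7 m/s

4238.7


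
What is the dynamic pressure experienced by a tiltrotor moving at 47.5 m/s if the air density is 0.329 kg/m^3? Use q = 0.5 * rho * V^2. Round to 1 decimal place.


Step 1: V^2 = 47.5^2 = 2256.25
Step 2: q = 0.5 * 0.329 * 2256.25
Step 3: q = 371.2 Pa

371.2


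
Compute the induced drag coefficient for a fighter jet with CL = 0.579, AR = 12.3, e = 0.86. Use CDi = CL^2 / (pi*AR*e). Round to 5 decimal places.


Step 1: CL^2 = 0.579^2 = 0.335241
Step 2: pi * AR * e = 3.14159 * 12.3 * 0.86 = 33.231767
Step 3: CDi = 0.335241 / 33.231767 = 0.01009

0.01009


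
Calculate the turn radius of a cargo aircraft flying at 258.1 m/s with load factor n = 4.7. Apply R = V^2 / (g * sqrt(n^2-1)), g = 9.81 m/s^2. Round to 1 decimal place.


Step 1: V^2 = 258.1^2 = 66615.61
Step 2: n^2 - 1 = 4.7^2 - 1 = 21.09
Step 3: sqrt(21.09) = 4.592385
Step 4: R = 66615.61 / (9.81 * 4.592385) = 1478.7 m

1478.7


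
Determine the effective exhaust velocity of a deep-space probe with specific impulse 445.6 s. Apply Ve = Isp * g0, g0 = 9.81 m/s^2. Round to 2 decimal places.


Step 1: Ve = Isp * g0 = 445.6 * 9.81
Step 2: Ve = 4371.34 m/s

4371.34


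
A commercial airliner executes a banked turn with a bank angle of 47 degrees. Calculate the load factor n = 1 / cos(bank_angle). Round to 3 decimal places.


Step 1: Convert 47 degrees to radians = 0.820305
Step 2: cos(47 deg) = 0.681998
Step 3: n = 1 / 0.681998 = 1.466

1.466


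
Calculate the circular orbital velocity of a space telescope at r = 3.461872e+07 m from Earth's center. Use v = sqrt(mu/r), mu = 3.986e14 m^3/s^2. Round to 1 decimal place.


Step 1: mu / r = 3.986e14 / 3.461872e+07 = 11514001.6731
Step 2: v = sqrt(11514001.6731) = 3393.2 m/s

3393.2


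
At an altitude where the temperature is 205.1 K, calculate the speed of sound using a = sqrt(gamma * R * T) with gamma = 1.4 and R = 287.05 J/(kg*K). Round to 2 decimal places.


Step 1: gamma * R * T = 1.4 * 287.05 * 205.1 = 82423.537
Step 2: a = sqrt(82423.537) = 287.09 m/s

287.09


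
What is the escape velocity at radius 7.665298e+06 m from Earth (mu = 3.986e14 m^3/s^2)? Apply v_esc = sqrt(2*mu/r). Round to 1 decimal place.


Step 1: 2*mu/r = 2 * 3.986e14 / 7.665298e+06 = 104001175.1663
Step 2: v_esc = sqrt(104001175.1663) = 10198.1 m/s

10198.1


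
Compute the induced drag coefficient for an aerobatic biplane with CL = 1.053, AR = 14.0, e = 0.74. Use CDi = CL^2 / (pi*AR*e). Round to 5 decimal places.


Step 1: CL^2 = 1.053^2 = 1.108809
Step 2: pi * AR * e = 3.14159 * 14.0 * 0.74 = 32.5469
Step 3: CDi = 1.108809 / 32.5469 = 0.03407

0.03407


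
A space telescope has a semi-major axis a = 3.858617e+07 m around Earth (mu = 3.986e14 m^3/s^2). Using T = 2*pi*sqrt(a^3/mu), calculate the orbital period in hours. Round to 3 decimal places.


Step 1: a^3 / mu = 5.745066e+22 / 3.986e14 = 1.441311e+08
Step 2: sqrt(1.441311e+08) = 12005.4616 s
Step 3: T = 2*pi * 12005.4616 = 75432.54 s
Step 4: T in hours = 75432.54 / 3600 = 20.953 hours

20.953


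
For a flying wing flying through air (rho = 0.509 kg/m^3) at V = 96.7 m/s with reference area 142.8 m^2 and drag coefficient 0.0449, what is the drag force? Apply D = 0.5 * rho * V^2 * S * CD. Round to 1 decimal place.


Step 1: Dynamic pressure q = 0.5 * 0.509 * 96.7^2 = 2379.8015 Pa
Step 2: Drag D = q * S * CD = 2379.8015 * 142.8 * 0.0449
Step 3: D = 15258.6 N

15258.6


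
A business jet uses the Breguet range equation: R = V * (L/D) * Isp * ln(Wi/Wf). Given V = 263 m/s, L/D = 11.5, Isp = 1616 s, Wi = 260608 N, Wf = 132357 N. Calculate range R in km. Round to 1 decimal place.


Step 1: Coefficient = V * (L/D) * Isp = 263 * 11.5 * 1616 = 4887592.0 m
Step 2: Wi/Wf = 260608 / 132357 = 1.968978
Step 3: ln(1.968978) = 0.677515
Step 4: R = 4887592.0 * 0.677515 = 3311414.7 m = 3311.4 km

3311.4


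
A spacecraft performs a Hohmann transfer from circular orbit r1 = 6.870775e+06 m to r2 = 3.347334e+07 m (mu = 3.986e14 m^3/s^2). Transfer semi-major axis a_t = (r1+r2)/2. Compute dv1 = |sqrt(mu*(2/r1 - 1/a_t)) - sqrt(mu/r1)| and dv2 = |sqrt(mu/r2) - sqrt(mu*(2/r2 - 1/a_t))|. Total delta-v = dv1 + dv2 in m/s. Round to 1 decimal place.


Step 1: Transfer semi-major axis a_t = (6.870775e+06 + 3.347334e+07) / 2 = 2.017206e+07 m
Step 2: v1 (circular at r1) = sqrt(mu/r1) = 7616.68 m/s
Step 3: v_t1 = sqrt(mu*(2/r1 - 1/a_t)) = 9811.61 m/s
Step 4: dv1 = |9811.61 - 7616.68| = 2194.93 m/s
Step 5: v2 (circular at r2) = 3450.79 m/s, v_t2 = 2013.94 m/s
Step 6: dv2 = |3450.79 - 2013.94| = 1436.85 m/s
Step 7: Total delta-v = 2194.93 + 1436.85 = 3631.8 m/s

3631.8


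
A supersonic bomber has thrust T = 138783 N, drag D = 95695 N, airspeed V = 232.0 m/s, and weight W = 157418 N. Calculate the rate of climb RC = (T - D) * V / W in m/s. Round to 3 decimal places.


Step 1: Excess thrust = T - D = 138783 - 95695 = 43088 N
Step 2: Excess power = 43088 * 232.0 = 9996416.0 W
Step 3: RC = 9996416.0 / 157418 = 63.502 m/s

63.502


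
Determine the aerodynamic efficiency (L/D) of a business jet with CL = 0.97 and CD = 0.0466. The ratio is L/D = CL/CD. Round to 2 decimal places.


Step 1: L/D = CL / CD = 0.97 / 0.0466
Step 2: L/D = 20.82

20.82


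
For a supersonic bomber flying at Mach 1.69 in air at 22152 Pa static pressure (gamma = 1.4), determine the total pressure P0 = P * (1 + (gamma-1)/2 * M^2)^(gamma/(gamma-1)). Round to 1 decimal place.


Step 1: (gamma-1)/2 * M^2 = 0.2 * 2.8561 = 0.57122
Step 2: 1 + 0.57122 = 1.57122
Step 3: Exponent gamma/(gamma-1) = 3.5
Step 4: P0 = 22152 * 1.57122^3.5 = 107706.6 Pa

107706.6


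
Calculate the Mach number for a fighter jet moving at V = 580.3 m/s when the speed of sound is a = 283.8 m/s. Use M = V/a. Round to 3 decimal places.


Step 1: M = V / a = 580.3 / 283.8
Step 2: M = 2.045

2.045


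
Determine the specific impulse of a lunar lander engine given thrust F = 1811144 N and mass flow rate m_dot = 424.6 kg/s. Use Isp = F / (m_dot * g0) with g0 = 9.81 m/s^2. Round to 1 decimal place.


Step 1: m_dot * g0 = 424.6 * 9.81 = 4165.33
Step 2: Isp = 1811144 / 4165.33 = 434.8 s

434.8


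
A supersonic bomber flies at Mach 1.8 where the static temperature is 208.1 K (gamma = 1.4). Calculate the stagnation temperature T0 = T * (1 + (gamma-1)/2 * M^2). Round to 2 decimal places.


Step 1: (gamma-1)/2 = 0.2
Step 2: M^2 = 3.24
Step 3: 1 + 0.2 * 3.24 = 1.648
Step 4: T0 = 208.1 * 1.648 = 342.95 K

342.95


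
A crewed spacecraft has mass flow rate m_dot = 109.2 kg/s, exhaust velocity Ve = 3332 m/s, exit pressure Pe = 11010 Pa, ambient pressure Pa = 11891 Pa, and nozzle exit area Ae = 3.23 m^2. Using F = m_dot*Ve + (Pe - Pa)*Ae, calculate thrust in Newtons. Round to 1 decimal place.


Step 1: Momentum thrust = m_dot * Ve = 109.2 * 3332 = 363854.4 N
Step 2: Pressure thrust = (Pe - Pa) * Ae = (11010 - 11891) * 3.23 = -2845.63 N
Step 3: Total thrust F = 363854.4 + -2845.63 = 361008.8 N

361008.8


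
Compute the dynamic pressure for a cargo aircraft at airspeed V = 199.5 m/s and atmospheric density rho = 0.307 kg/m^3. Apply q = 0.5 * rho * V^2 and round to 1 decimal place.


Step 1: V^2 = 199.5^2 = 39800.25
Step 2: q = 0.5 * 0.307 * 39800.25
Step 3: q = 6109.3 Pa

6109.3


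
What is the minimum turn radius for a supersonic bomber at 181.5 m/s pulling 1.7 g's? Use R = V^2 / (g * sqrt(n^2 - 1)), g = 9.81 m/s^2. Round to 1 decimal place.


Step 1: V^2 = 181.5^2 = 32942.25
Step 2: n^2 - 1 = 1.7^2 - 1 = 1.89
Step 3: sqrt(1.89) = 1.374773
Step 4: R = 32942.25 / (9.81 * 1.374773) = 2442.6 m

2442.6


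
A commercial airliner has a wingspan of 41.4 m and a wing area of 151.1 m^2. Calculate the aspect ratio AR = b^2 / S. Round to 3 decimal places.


Step 1: b^2 = 41.4^2 = 1713.96
Step 2: AR = 1713.96 / 151.1 = 11.343

11.343


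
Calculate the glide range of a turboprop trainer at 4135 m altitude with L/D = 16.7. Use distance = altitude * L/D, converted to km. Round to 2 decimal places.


Step 1: Glide distance = altitude * L/D = 4135 * 16.7 = 69054.5 m
Step 2: Convert to km: 69054.5 / 1000 = 69.05 km

69.05


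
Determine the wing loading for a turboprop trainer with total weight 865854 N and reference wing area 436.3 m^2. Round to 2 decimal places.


Step 1: Wing loading = W / S = 865854 / 436.3
Step 2: Wing loading = 1984.54 N/m^2

1984.54


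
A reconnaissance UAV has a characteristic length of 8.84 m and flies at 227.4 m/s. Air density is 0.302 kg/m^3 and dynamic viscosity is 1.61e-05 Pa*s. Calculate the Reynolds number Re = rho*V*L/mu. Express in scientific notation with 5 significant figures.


Step 1: Numerator = rho * V * L = 0.302 * 227.4 * 8.84 = 607.085232
Step 2: Re = 607.085232 / 1.61e-05
Step 3: Re = 3.7707e+07

3.7707e+07


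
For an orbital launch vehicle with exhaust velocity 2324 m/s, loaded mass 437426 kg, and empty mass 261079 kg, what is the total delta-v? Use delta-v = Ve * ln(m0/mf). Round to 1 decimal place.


Step 1: Mass ratio m0/mf = 437426 / 261079 = 1.675455
Step 2: ln(1.675455) = 0.516085
Step 3: delta-v = 2324 * 0.516085 = 1199.4 m/s

1199.4


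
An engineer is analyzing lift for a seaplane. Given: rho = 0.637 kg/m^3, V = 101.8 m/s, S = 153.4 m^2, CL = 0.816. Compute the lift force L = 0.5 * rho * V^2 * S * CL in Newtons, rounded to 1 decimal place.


Step 1: Calculate dynamic pressure q = 0.5 * 0.637 * 101.8^2 = 0.5 * 0.637 * 10363.24 = 3300.6919 Pa
Step 2: Multiply by wing area and lift coefficient: L = 3300.6919 * 153.4 * 0.816
Step 3: L = 506326.1436 * 0.816 = 413162.1 N

413162.1


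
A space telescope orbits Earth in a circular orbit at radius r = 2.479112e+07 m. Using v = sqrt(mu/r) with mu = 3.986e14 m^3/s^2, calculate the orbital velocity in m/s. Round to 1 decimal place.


Step 1: mu / r = 3.986e14 / 2.479112e+07 = 16078337.7274
Step 2: v = sqrt(16078337.7274) = 4009.8 m/s

4009.8


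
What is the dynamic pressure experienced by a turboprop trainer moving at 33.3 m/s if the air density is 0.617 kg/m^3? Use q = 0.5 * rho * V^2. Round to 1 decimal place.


Step 1: V^2 = 33.3^2 = 1108.89
Step 2: q = 0.5 * 0.617 * 1108.89
Step 3: q = 342.1 Pa

342.1


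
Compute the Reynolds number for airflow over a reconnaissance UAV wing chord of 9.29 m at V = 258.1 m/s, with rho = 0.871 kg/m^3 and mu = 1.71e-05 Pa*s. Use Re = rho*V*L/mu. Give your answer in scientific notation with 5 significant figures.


Step 1: Numerator = rho * V * L = 0.871 * 258.1 * 9.29 = 2088.439379
Step 2: Re = 2088.439379 / 1.71e-05
Step 3: Re = 1.2213e+08

1.2213e+08


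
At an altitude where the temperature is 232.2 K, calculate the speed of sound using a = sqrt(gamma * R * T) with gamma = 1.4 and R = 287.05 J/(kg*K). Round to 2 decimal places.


Step 1: gamma * R * T = 1.4 * 287.05 * 232.2 = 93314.214
Step 2: a = sqrt(93314.214) = 305.47 m/s

305.47


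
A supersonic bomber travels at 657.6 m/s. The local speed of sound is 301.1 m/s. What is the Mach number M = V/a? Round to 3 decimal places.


Step 1: M = V / a = 657.6 / 301.1
Step 2: M = 2.184

2.184


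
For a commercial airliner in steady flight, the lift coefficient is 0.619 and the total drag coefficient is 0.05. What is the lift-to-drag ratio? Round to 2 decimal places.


Step 1: L/D = CL / CD = 0.619 / 0.05
Step 2: L/D = 12.38

12.38


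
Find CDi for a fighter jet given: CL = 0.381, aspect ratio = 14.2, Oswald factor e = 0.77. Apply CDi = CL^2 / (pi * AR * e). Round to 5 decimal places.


Step 1: CL^2 = 0.381^2 = 0.145161
Step 2: pi * AR * e = 3.14159 * 14.2 * 0.77 = 34.350174
Step 3: CDi = 0.145161 / 34.350174 = 0.00423

0.00423


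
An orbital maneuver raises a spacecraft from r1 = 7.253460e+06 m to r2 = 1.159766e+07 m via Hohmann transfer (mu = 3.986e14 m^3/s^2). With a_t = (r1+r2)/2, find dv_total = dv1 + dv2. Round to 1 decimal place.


Step 1: Transfer semi-major axis a_t = (7.253460e+06 + 1.159766e+07) / 2 = 9.425560e+06 m
Step 2: v1 (circular at r1) = sqrt(mu/r1) = 7413.03 m/s
Step 3: v_t1 = sqrt(mu*(2/r1 - 1/a_t)) = 8222.95 m/s
Step 4: dv1 = |8222.95 - 7413.03| = 809.92 m/s
Step 5: v2 (circular at r2) = 5862.51 m/s, v_t2 = 5142.83 m/s
Step 6: dv2 = |5862.51 - 5142.83| = 719.67 m/s
Step 7: Total delta-v = 809.92 + 719.67 = 1529.6 m/s

1529.6


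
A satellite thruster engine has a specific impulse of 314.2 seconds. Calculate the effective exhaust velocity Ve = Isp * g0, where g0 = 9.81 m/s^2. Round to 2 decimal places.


Step 1: Ve = Isp * g0 = 314.2 * 9.81
Step 2: Ve = 3082.30 m/s

3082.30


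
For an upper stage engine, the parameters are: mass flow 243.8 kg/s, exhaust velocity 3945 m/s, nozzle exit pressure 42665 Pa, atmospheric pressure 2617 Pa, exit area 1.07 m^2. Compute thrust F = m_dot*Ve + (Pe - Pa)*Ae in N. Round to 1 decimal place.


Step 1: Momentum thrust = m_dot * Ve = 243.8 * 3945 = 961791.0 N
Step 2: Pressure thrust = (Pe - Pa) * Ae = (42665 - 2617) * 1.07 = 42851.36 N
Step 3: Total thrust F = 961791.0 + 42851.36 = 1004642.4 N

1004642.4


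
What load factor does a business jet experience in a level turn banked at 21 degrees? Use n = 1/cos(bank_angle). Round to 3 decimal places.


Step 1: Convert 21 degrees to radians = 0.366519
Step 2: cos(21 deg) = 0.93358
Step 3: n = 1 / 0.93358 = 1.071

1.071


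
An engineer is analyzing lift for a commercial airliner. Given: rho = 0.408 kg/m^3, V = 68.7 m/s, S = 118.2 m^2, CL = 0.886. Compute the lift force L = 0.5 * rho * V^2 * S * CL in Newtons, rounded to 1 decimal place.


Step 1: Calculate dynamic pressure q = 0.5 * 0.408 * 68.7^2 = 0.5 * 0.408 * 4719.69 = 962.8168 Pa
Step 2: Multiply by wing area and lift coefficient: L = 962.8168 * 118.2 * 0.886
Step 3: L = 113804.941 * 0.886 = 100831.2 N

100831.2


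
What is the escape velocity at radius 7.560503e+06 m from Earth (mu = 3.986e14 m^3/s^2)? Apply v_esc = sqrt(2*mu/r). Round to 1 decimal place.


Step 1: 2*mu/r = 2 * 3.986e14 / 7.560503e+06 = 105442719.8825
Step 2: v_esc = sqrt(105442719.8825) = 10268.5 m/s

10268.5


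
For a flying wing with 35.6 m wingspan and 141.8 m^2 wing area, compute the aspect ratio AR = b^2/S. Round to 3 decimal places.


Step 1: b^2 = 35.6^2 = 1267.36
Step 2: AR = 1267.36 / 141.8 = 8.938

8.938


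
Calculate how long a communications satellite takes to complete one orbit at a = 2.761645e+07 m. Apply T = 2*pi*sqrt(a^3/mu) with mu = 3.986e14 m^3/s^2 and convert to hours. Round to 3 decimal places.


Step 1: a^3 / mu = 2.106219e+22 / 3.986e14 = 5.284042e+07
Step 2: sqrt(5.284042e+07) = 7269.1416 s
Step 3: T = 2*pi * 7269.1416 = 45673.36 s
Step 4: T in hours = 45673.36 / 3600 = 12.687 hours

12.687


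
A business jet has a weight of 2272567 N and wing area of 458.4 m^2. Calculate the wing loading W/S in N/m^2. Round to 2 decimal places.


Step 1: Wing loading = W / S = 2272567 / 458.4
Step 2: Wing loading = 4957.61 N/m^2

4957.61


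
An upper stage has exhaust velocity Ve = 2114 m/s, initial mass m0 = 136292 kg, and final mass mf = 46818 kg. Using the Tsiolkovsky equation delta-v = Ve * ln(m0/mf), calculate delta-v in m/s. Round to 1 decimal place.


Step 1: Mass ratio m0/mf = 136292 / 46818 = 2.911103
Step 2: ln(2.911103) = 1.068532
Step 3: delta-v = 2114 * 1.068532 = 2258.9 m/s

2258.9


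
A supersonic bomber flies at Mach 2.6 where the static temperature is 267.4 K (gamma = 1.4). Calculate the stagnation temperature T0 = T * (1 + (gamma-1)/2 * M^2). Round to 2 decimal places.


Step 1: (gamma-1)/2 = 0.2
Step 2: M^2 = 6.76
Step 3: 1 + 0.2 * 6.76 = 2.352
Step 4: T0 = 267.4 * 2.352 = 628.92 K

628.92


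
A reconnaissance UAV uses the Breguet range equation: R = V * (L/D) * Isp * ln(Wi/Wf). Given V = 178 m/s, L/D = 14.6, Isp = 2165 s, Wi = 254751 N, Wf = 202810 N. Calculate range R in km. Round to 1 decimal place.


Step 1: Coefficient = V * (L/D) * Isp = 178 * 14.6 * 2165 = 5626402.0 m
Step 2: Wi/Wf = 254751 / 202810 = 1.256107
Step 3: ln(1.256107) = 0.228017
Step 4: R = 5626402.0 * 0.228017 = 1282915.4 m = 1282.9 km

1282.9


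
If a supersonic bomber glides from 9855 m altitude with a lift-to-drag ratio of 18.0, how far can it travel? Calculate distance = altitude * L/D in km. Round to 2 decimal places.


Step 1: Glide distance = altitude * L/D = 9855 * 18.0 = 177390.0 m
Step 2: Convert to km: 177390.0 / 1000 = 177.39 km

177.39


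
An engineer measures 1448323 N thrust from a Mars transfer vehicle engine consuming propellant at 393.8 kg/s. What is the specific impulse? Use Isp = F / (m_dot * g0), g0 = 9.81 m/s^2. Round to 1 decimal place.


Step 1: m_dot * g0 = 393.8 * 9.81 = 3863.18
Step 2: Isp = 1448323 / 3863.18 = 374.9 s

374.9


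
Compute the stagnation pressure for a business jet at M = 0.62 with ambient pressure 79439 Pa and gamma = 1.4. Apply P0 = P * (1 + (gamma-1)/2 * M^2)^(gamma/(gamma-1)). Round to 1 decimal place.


Step 1: (gamma-1)/2 * M^2 = 0.2 * 0.3844 = 0.07688
Step 2: 1 + 0.07688 = 1.07688
Step 3: Exponent gamma/(gamma-1) = 3.5
Step 4: P0 = 79439 * 1.07688^3.5 = 102948.3 Pa

102948.3


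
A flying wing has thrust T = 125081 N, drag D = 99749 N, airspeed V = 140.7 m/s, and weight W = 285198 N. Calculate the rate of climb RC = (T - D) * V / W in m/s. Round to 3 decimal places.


Step 1: Excess thrust = T - D = 125081 - 99749 = 25332 N
Step 2: Excess power = 25332 * 140.7 = 3564212.4 W
Step 3: RC = 3564212.4 / 285198 = 12.497 m/s

12.497


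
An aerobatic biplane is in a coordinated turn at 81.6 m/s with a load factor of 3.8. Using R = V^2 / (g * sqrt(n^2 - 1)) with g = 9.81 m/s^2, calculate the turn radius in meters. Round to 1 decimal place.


Step 1: V^2 = 81.6^2 = 6658.56
Step 2: n^2 - 1 = 3.8^2 - 1 = 13.44
Step 3: sqrt(13.44) = 3.666061
Step 4: R = 6658.56 / (9.81 * 3.666061) = 185.1 m

185.1


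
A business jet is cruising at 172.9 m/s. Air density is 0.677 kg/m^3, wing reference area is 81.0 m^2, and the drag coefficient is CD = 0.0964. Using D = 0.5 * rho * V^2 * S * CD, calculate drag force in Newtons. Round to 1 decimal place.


Step 1: Dynamic pressure q = 0.5 * 0.677 * 172.9^2 = 10119.2578 Pa
Step 2: Drag D = q * S * CD = 10119.2578 * 81.0 * 0.0964
Step 3: D = 79015.2 N

79015.2


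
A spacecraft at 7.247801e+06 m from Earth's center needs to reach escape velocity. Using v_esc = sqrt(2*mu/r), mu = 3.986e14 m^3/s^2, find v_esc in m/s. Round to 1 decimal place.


Step 1: 2*mu/r = 2 * 3.986e14 / 7.247801e+06 = 109991982.3958
Step 2: v_esc = sqrt(109991982.3958) = 10487.7 m/s

10487.7


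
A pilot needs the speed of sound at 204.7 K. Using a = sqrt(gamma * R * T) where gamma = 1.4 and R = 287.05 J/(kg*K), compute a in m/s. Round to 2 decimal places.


Step 1: gamma * R * T = 1.4 * 287.05 * 204.7 = 82262.789
Step 2: a = sqrt(82262.789) = 286.81 m/s

286.81


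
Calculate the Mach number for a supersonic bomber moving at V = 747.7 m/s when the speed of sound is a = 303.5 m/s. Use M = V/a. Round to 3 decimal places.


Step 1: M = V / a = 747.7 / 303.5
Step 2: M = 2.464

2.464


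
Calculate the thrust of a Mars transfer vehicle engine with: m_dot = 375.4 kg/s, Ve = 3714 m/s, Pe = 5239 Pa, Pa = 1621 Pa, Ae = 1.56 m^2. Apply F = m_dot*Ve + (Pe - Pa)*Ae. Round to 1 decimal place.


Step 1: Momentum thrust = m_dot * Ve = 375.4 * 3714 = 1394235.6 N
Step 2: Pressure thrust = (Pe - Pa) * Ae = (5239 - 1621) * 1.56 = 5644.08 N
Step 3: Total thrust F = 1394235.6 + 5644.08 = 1399879.7 N

1399879.7


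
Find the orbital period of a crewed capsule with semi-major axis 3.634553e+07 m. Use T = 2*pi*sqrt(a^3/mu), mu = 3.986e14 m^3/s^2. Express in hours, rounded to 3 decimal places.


Step 1: a^3 / mu = 4.801236e+22 / 3.986e14 = 1.204525e+08
Step 2: sqrt(1.204525e+08) = 10975.0842 s
Step 3: T = 2*pi * 10975.0842 = 68958.49 s
Step 4: T in hours = 68958.49 / 3600 = 19.155 hours

19.155


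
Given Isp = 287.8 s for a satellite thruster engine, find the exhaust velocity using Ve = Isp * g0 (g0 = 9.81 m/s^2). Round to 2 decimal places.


Step 1: Ve = Isp * g0 = 287.8 * 9.81
Step 2: Ve = 2823.32 m/s

2823.32


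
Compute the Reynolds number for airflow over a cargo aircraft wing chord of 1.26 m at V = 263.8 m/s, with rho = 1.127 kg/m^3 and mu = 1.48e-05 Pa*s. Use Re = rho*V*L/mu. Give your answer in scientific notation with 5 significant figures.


Step 1: Numerator = rho * V * L = 1.127 * 263.8 * 1.26 = 374.601276
Step 2: Re = 374.601276 / 1.48e-05
Step 3: Re = 2.5311e+07

2.5311e+07


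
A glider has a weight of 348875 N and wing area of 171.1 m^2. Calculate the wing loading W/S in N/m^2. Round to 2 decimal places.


Step 1: Wing loading = W / S = 348875 / 171.1
Step 2: Wing loading = 2039.01 N/m^2

2039.01


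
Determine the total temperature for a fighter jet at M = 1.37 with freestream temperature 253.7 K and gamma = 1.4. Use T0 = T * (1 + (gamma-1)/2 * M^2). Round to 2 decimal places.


Step 1: (gamma-1)/2 = 0.2
Step 2: M^2 = 1.8769
Step 3: 1 + 0.2 * 1.8769 = 1.37538
Step 4: T0 = 253.7 * 1.37538 = 348.93 K

348.93


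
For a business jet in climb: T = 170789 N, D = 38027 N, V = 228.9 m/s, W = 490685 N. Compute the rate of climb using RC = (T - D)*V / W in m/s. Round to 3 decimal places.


Step 1: Excess thrust = T - D = 170789 - 38027 = 132762 N
Step 2: Excess power = 132762 * 228.9 = 30389221.8 W
Step 3: RC = 30389221.8 / 490685 = 61.932 m/s

61.932


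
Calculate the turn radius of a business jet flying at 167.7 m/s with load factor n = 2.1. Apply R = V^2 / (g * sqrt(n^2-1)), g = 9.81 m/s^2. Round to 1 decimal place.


Step 1: V^2 = 167.7^2 = 28123.29
Step 2: n^2 - 1 = 2.1^2 - 1 = 3.41
Step 3: sqrt(3.41) = 1.846619
Step 4: R = 28123.29 / (9.81 * 1.846619) = 1552.5 m

1552.5


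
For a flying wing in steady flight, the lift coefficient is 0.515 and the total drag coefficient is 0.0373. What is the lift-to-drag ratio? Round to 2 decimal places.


Step 1: L/D = CL / CD = 0.515 / 0.0373
Step 2: L/D = 13.81

13.81


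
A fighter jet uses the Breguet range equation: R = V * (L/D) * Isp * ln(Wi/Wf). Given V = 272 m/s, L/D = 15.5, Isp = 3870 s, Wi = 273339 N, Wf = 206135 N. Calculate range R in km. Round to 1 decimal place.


Step 1: Coefficient = V * (L/D) * Isp = 272 * 15.5 * 3870 = 16315920.0 m
Step 2: Wi/Wf = 273339 / 206135 = 1.326019
Step 3: ln(1.326019) = 0.282181
Step 4: R = 16315920.0 * 0.282181 = 4604050.6 m = 4604.1 km

4604.1


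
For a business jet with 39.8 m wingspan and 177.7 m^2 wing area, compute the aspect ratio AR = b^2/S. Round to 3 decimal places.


Step 1: b^2 = 39.8^2 = 1584.04
Step 2: AR = 1584.04 / 177.7 = 8.914

8.914


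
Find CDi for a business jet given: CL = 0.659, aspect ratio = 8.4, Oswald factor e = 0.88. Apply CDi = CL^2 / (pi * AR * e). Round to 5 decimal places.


Step 1: CL^2 = 0.659^2 = 0.434281
Step 2: pi * AR * e = 3.14159 * 8.4 * 0.88 = 23.222653
Step 3: CDi = 0.434281 / 23.222653 = 0.01870

0.01870


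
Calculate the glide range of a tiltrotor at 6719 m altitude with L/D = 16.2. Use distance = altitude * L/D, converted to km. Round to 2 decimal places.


Step 1: Glide distance = altitude * L/D = 6719 * 16.2 = 108847.8 m
Step 2: Convert to km: 108847.8 / 1000 = 108.85 km

108.85


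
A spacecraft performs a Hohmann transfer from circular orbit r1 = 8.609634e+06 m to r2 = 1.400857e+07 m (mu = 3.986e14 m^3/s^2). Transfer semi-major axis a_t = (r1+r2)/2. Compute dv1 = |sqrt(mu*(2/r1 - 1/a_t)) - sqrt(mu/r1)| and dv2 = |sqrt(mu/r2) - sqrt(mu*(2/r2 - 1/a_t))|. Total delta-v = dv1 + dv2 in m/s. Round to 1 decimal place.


Step 1: Transfer semi-major axis a_t = (8.609634e+06 + 1.400857e+07) / 2 = 1.130910e+07 m
Step 2: v1 (circular at r1) = sqrt(mu/r1) = 6804.19 m/s
Step 3: v_t1 = sqrt(mu*(2/r1 - 1/a_t)) = 7572.85 m/s
Step 4: dv1 = |7572.85 - 6804.19| = 768.66 m/s
Step 5: v2 (circular at r2) = 5334.23 m/s, v_t2 = 4654.25 m/s
Step 6: dv2 = |5334.23 - 4654.25| = 679.98 m/s
Step 7: Total delta-v = 768.66 + 679.98 = 1448.6 m/s

1448.6


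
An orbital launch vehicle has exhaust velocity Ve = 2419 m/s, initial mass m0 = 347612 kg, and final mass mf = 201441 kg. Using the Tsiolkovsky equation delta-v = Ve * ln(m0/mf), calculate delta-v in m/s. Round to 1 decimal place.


Step 1: Mass ratio m0/mf = 347612 / 201441 = 1.725627
Step 2: ln(1.725627) = 0.54559
Step 3: delta-v = 2419 * 0.54559 = 1319.8 m/s

1319.8


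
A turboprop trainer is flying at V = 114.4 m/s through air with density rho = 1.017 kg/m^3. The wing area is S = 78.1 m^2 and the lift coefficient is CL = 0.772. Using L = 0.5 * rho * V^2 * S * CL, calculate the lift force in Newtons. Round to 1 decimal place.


Step 1: Calculate dynamic pressure q = 0.5 * 1.017 * 114.4^2 = 0.5 * 1.017 * 13087.36 = 6654.9226 Pa
Step 2: Multiply by wing area and lift coefficient: L = 6654.9226 * 78.1 * 0.772
Step 3: L = 519749.4519 * 0.772 = 401246.6 N

401246.6
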